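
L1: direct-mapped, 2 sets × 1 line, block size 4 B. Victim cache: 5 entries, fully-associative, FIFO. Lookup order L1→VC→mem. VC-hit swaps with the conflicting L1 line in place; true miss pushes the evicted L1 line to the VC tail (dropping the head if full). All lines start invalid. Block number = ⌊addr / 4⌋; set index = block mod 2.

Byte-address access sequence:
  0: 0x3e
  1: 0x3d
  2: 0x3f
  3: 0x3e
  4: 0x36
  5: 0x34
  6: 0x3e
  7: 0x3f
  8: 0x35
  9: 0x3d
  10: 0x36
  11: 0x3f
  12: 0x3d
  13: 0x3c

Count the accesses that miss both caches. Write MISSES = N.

0: 0x3e (blk 15, set 1) → MISS  vc=[]
1: 0x3d (blk 15, set 1) → L1-HIT  vc=[]
2: 0x3f (blk 15, set 1) → L1-HIT  vc=[]
3: 0x3e (blk 15, set 1) → L1-HIT  vc=[]
4: 0x36 (blk 13, set 1) → MISS  vc=[15]
5: 0x34 (blk 13, set 1) → L1-HIT  vc=[15]
6: 0x3e (blk 15, set 1) → VC-HIT  vc=[13]
7: 0x3f (blk 15, set 1) → L1-HIT  vc=[13]
8: 0x35 (blk 13, set 1) → VC-HIT  vc=[15]
9: 0x3d (blk 15, set 1) → VC-HIT  vc=[13]
10: 0x36 (blk 13, set 1) → VC-HIT  vc=[15]
11: 0x3f (blk 15, set 1) → VC-HIT  vc=[13]
12: 0x3d (blk 15, set 1) → L1-HIT  vc=[13]
13: 0x3c (blk 15, set 1) → L1-HIT  vc=[13]

MISSES = 2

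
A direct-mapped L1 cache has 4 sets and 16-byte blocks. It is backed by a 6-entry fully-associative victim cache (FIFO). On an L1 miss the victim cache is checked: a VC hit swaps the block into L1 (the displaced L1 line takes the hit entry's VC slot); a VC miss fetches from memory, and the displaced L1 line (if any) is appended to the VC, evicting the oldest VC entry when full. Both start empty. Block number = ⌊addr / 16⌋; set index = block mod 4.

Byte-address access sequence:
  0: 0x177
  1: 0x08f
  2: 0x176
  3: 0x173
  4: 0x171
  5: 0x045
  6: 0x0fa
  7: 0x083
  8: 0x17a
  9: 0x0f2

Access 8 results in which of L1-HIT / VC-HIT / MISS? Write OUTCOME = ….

OUTCOME = VC-HIT

  [0] addr=0x177 blk=23 s=3: MISS | VC []
  [1] addr=0x8f blk=8 s=0: MISS | VC []
  [2] addr=0x176 blk=23 s=3: L1-HIT | VC []
  [3] addr=0x173 blk=23 s=3: L1-HIT | VC []
  [4] addr=0x171 blk=23 s=3: L1-HIT | VC []
  [5] addr=0x45 blk=4 s=0: MISS | VC [8]
  [6] addr=0xfa blk=15 s=3: MISS | VC [8, 23]
  [7] addr=0x83 blk=8 s=0: VC-HIT | VC [4, 23]
  [8] addr=0x17a blk=23 s=3: VC-HIT | VC [4, 15]
  [9] addr=0xf2 blk=15 s=3: VC-HIT | VC [4, 23]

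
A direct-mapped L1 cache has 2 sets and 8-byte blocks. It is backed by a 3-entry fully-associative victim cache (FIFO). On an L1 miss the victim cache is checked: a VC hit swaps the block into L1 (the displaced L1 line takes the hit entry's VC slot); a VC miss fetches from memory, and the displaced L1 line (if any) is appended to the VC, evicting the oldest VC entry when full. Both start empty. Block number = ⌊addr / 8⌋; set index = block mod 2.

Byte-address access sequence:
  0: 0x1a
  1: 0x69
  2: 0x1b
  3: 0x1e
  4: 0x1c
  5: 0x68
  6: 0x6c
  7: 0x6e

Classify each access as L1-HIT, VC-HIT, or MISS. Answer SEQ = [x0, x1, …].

SEQ = [MISS, MISS, VC-HIT, L1-HIT, L1-HIT, VC-HIT, L1-HIT, L1-HIT]

0: 0x1a (blk 3, set 1) → MISS  vc=[]
1: 0x69 (blk 13, set 1) → MISS  vc=[3]
2: 0x1b (blk 3, set 1) → VC-HIT  vc=[13]
3: 0x1e (blk 3, set 1) → L1-HIT  vc=[13]
4: 0x1c (blk 3, set 1) → L1-HIT  vc=[13]
5: 0x68 (blk 13, set 1) → VC-HIT  vc=[3]
6: 0x6c (blk 13, set 1) → L1-HIT  vc=[3]
7: 0x6e (blk 13, set 1) → L1-HIT  vc=[3]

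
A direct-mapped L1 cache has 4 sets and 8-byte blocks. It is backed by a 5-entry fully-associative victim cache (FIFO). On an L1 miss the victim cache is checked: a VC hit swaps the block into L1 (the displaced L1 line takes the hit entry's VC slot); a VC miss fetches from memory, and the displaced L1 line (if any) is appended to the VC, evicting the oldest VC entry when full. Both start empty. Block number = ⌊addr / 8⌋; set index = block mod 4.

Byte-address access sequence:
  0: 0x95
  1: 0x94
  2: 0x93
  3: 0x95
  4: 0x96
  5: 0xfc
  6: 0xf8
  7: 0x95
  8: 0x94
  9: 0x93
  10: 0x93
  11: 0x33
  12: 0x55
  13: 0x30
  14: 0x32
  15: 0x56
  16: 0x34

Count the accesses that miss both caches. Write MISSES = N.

#0 0x95→b18/s2 MISS; vc=[]
#1 0x94→b18/s2 L1-HIT; vc=[]
#2 0x93→b18/s2 L1-HIT; vc=[]
#3 0x95→b18/s2 L1-HIT; vc=[]
#4 0x96→b18/s2 L1-HIT; vc=[]
#5 0xfc→b31/s3 MISS; vc=[]
#6 0xf8→b31/s3 L1-HIT; vc=[]
#7 0x95→b18/s2 L1-HIT; vc=[]
#8 0x94→b18/s2 L1-HIT; vc=[]
#9 0x93→b18/s2 L1-HIT; vc=[]
#10 0x93→b18/s2 L1-HIT; vc=[]
#11 0x33→b6/s2 MISS; vc=[18]
#12 0x55→b10/s2 MISS; vc=[18,6]
#13 0x30→b6/s2 VC-HIT; vc=[18,10]
#14 0x32→b6/s2 L1-HIT; vc=[18,10]
#15 0x56→b10/s2 VC-HIT; vc=[18,6]
#16 0x34→b6/s2 VC-HIT; vc=[18,10]

MISSES = 4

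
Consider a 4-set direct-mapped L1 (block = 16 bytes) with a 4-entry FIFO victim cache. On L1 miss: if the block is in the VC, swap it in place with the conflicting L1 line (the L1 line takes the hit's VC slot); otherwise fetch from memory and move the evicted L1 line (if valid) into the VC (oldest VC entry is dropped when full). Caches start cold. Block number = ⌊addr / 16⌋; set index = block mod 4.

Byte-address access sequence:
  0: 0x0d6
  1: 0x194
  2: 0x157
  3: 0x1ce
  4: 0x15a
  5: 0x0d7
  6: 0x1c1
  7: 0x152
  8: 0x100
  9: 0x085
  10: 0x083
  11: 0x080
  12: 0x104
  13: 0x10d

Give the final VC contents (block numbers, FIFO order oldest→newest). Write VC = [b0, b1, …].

VC = [13, 25, 28, 8]

0: 0xd6 (blk 13, set 1) → MISS  vc=[]
1: 0x194 (blk 25, set 1) → MISS  vc=[13]
2: 0x157 (blk 21, set 1) → MISS  vc=[13, 25]
3: 0x1ce (blk 28, set 0) → MISS  vc=[13, 25]
4: 0x15a (blk 21, set 1) → L1-HIT  vc=[13, 25]
5: 0xd7 (blk 13, set 1) → VC-HIT  vc=[21, 25]
6: 0x1c1 (blk 28, set 0) → L1-HIT  vc=[21, 25]
7: 0x152 (blk 21, set 1) → VC-HIT  vc=[13, 25]
8: 0x100 (blk 16, set 0) → MISS  vc=[13, 25, 28]
9: 0x85 (blk 8, set 0) → MISS  vc=[13, 25, 28, 16]
10: 0x83 (blk 8, set 0) → L1-HIT  vc=[13, 25, 28, 16]
11: 0x80 (blk 8, set 0) → L1-HIT  vc=[13, 25, 28, 16]
12: 0x104 (blk 16, set 0) → VC-HIT  vc=[13, 25, 28, 8]
13: 0x10d (blk 16, set 0) → L1-HIT  vc=[13, 25, 28, 8]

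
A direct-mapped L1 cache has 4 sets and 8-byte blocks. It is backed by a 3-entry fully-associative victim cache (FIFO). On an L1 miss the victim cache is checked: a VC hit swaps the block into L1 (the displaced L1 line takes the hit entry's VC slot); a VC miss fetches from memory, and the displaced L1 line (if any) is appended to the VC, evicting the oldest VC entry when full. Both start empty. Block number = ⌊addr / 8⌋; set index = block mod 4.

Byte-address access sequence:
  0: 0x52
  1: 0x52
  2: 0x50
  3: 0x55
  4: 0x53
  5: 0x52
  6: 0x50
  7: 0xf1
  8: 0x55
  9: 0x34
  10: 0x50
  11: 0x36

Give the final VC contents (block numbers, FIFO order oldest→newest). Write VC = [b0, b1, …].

VC = [30, 10]

#0 0x52→b10/s2 MISS; vc=[]
#1 0x52→b10/s2 L1-HIT; vc=[]
#2 0x50→b10/s2 L1-HIT; vc=[]
#3 0x55→b10/s2 L1-HIT; vc=[]
#4 0x53→b10/s2 L1-HIT; vc=[]
#5 0x52→b10/s2 L1-HIT; vc=[]
#6 0x50→b10/s2 L1-HIT; vc=[]
#7 0xf1→b30/s2 MISS; vc=[10]
#8 0x55→b10/s2 VC-HIT; vc=[30]
#9 0x34→b6/s2 MISS; vc=[30,10]
#10 0x50→b10/s2 VC-HIT; vc=[30,6]
#11 0x36→b6/s2 VC-HIT; vc=[30,10]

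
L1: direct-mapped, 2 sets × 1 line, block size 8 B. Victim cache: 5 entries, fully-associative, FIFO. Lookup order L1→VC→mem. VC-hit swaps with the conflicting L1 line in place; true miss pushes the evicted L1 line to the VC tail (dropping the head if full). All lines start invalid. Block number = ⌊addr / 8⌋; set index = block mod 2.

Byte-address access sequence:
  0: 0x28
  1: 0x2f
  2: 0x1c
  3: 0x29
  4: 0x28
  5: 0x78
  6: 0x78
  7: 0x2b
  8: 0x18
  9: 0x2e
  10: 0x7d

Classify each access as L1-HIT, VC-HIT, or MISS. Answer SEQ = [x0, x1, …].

SEQ = [MISS, L1-HIT, MISS, VC-HIT, L1-HIT, MISS, L1-HIT, VC-HIT, VC-HIT, VC-HIT, VC-HIT]

#0 0x28→b5/s1 MISS; vc=[]
#1 0x2f→b5/s1 L1-HIT; vc=[]
#2 0x1c→b3/s1 MISS; vc=[5]
#3 0x29→b5/s1 VC-HIT; vc=[3]
#4 0x28→b5/s1 L1-HIT; vc=[3]
#5 0x78→b15/s1 MISS; vc=[3,5]
#6 0x78→b15/s1 L1-HIT; vc=[3,5]
#7 0x2b→b5/s1 VC-HIT; vc=[3,15]
#8 0x18→b3/s1 VC-HIT; vc=[5,15]
#9 0x2e→b5/s1 VC-HIT; vc=[3,15]
#10 0x7d→b15/s1 VC-HIT; vc=[3,5]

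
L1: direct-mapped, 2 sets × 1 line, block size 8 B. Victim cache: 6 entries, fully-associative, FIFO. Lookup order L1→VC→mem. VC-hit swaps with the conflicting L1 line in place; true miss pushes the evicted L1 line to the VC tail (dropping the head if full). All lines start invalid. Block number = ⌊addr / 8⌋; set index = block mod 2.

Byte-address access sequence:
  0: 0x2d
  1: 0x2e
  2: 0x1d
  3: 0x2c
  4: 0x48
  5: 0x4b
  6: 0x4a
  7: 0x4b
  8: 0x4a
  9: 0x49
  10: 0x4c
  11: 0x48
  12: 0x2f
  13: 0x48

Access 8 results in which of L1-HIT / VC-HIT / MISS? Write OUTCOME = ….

OUTCOME = L1-HIT

0: 0x2d (blk 5, set 1) → MISS  vc=[]
1: 0x2e (blk 5, set 1) → L1-HIT  vc=[]
2: 0x1d (blk 3, set 1) → MISS  vc=[5]
3: 0x2c (blk 5, set 1) → VC-HIT  vc=[3]
4: 0x48 (blk 9, set 1) → MISS  vc=[3, 5]
5: 0x4b (blk 9, set 1) → L1-HIT  vc=[3, 5]
6: 0x4a (blk 9, set 1) → L1-HIT  vc=[3, 5]
7: 0x4b (blk 9, set 1) → L1-HIT  vc=[3, 5]
8: 0x4a (blk 9, set 1) → L1-HIT  vc=[3, 5]
9: 0x49 (blk 9, set 1) → L1-HIT  vc=[3, 5]
10: 0x4c (blk 9, set 1) → L1-HIT  vc=[3, 5]
11: 0x48 (blk 9, set 1) → L1-HIT  vc=[3, 5]
12: 0x2f (blk 5, set 1) → VC-HIT  vc=[3, 9]
13: 0x48 (blk 9, set 1) → VC-HIT  vc=[3, 5]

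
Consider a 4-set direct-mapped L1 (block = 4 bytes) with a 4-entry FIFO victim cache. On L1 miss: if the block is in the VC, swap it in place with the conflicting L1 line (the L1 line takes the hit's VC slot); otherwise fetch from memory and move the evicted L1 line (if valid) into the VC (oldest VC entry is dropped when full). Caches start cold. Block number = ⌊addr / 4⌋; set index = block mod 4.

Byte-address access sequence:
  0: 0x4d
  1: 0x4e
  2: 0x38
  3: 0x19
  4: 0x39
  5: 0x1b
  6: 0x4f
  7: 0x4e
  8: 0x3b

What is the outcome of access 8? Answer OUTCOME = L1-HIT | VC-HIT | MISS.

OUTCOME = VC-HIT

0: 0x4d (blk 19, set 3) → MISS  vc=[]
1: 0x4e (blk 19, set 3) → L1-HIT  vc=[]
2: 0x38 (blk 14, set 2) → MISS  vc=[]
3: 0x19 (blk 6, set 2) → MISS  vc=[14]
4: 0x39 (blk 14, set 2) → VC-HIT  vc=[6]
5: 0x1b (blk 6, set 2) → VC-HIT  vc=[14]
6: 0x4f (blk 19, set 3) → L1-HIT  vc=[14]
7: 0x4e (blk 19, set 3) → L1-HIT  vc=[14]
8: 0x3b (blk 14, set 2) → VC-HIT  vc=[6]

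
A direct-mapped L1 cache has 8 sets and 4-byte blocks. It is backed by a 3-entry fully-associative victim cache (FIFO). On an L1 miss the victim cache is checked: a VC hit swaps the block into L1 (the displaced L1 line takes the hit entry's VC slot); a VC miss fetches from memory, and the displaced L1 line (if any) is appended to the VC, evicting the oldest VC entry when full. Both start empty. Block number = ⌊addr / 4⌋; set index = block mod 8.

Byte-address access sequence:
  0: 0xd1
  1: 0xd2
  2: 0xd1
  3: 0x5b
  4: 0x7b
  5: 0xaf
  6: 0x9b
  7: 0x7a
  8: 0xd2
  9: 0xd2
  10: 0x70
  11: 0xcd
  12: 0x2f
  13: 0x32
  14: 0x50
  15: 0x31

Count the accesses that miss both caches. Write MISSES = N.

#0 0xd1→b52/s4 MISS; vc=[]
#1 0xd2→b52/s4 L1-HIT; vc=[]
#2 0xd1→b52/s4 L1-HIT; vc=[]
#3 0x5b→b22/s6 MISS; vc=[]
#4 0x7b→b30/s6 MISS; vc=[22]
#5 0xaf→b43/s3 MISS; vc=[22]
#6 0x9b→b38/s6 MISS; vc=[22,30]
#7 0x7a→b30/s6 VC-HIT; vc=[22,38]
#8 0xd2→b52/s4 L1-HIT; vc=[22,38]
#9 0xd2→b52/s4 L1-HIT; vc=[22,38]
#10 0x70→b28/s4 MISS; vc=[22,38,52]
#11 0xcd→b51/s3 MISS; vc=[38,52,43]
#12 0x2f→b11/s3 MISS; vc=[52,43,51]
#13 0x32→b12/s4 MISS; vc=[43,51,28]
#14 0x50→b20/s4 MISS; vc=[51,28,12]
#15 0x31→b12/s4 VC-HIT; vc=[51,28,20]

MISSES = 10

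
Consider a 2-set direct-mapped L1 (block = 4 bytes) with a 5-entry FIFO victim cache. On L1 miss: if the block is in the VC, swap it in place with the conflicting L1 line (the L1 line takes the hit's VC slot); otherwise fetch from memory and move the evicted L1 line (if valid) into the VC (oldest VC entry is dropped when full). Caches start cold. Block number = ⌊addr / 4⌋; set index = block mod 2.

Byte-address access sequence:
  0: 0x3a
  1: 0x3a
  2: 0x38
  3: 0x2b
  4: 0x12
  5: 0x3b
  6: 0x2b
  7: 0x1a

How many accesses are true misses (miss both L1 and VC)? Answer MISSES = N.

  [0] addr=0x3a blk=14 s=0: MISS | VC []
  [1] addr=0x3a blk=14 s=0: L1-HIT | VC []
  [2] addr=0x38 blk=14 s=0: L1-HIT | VC []
  [3] addr=0x2b blk=10 s=0: MISS | VC [14]
  [4] addr=0x12 blk=4 s=0: MISS | VC [14, 10]
  [5] addr=0x3b blk=14 s=0: VC-HIT | VC [4, 10]
  [6] addr=0x2b blk=10 s=0: VC-HIT | VC [4, 14]
  [7] addr=0x1a blk=6 s=0: MISS | VC [4, 14, 10]

MISSES = 4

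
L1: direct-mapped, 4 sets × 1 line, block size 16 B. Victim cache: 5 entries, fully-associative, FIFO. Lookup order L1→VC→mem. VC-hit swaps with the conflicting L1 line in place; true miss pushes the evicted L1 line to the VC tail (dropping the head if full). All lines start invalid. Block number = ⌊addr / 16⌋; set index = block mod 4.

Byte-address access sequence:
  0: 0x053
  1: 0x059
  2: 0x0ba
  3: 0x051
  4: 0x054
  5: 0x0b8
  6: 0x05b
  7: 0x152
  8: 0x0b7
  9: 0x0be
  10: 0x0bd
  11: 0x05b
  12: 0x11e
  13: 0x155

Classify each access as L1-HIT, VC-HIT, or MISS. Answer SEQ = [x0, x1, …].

SEQ = [MISS, L1-HIT, MISS, L1-HIT, L1-HIT, L1-HIT, L1-HIT, MISS, L1-HIT, L1-HIT, L1-HIT, VC-HIT, MISS, VC-HIT]

0: 0x53 (blk 5, set 1) → MISS  vc=[]
1: 0x59 (blk 5, set 1) → L1-HIT  vc=[]
2: 0xba (blk 11, set 3) → MISS  vc=[]
3: 0x51 (blk 5, set 1) → L1-HIT  vc=[]
4: 0x54 (blk 5, set 1) → L1-HIT  vc=[]
5: 0xb8 (blk 11, set 3) → L1-HIT  vc=[]
6: 0x5b (blk 5, set 1) → L1-HIT  vc=[]
7: 0x152 (blk 21, set 1) → MISS  vc=[5]
8: 0xb7 (blk 11, set 3) → L1-HIT  vc=[5]
9: 0xbe (blk 11, set 3) → L1-HIT  vc=[5]
10: 0xbd (blk 11, set 3) → L1-HIT  vc=[5]
11: 0x5b (blk 5, set 1) → VC-HIT  vc=[21]
12: 0x11e (blk 17, set 1) → MISS  vc=[21, 5]
13: 0x155 (blk 21, set 1) → VC-HIT  vc=[17, 5]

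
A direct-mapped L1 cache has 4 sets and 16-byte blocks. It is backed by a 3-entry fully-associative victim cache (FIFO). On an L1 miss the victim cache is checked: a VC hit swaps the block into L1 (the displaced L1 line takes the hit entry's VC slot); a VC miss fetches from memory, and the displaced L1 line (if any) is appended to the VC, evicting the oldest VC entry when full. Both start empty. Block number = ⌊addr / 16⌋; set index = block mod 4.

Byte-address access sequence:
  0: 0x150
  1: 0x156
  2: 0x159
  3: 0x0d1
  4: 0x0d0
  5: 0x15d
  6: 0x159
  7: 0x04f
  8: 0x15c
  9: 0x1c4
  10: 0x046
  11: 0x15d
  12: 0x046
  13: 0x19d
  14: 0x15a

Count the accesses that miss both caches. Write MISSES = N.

0: 0x150 (blk 21, set 1) → MISS  vc=[]
1: 0x156 (blk 21, set 1) → L1-HIT  vc=[]
2: 0x159 (blk 21, set 1) → L1-HIT  vc=[]
3: 0xd1 (blk 13, set 1) → MISS  vc=[21]
4: 0xd0 (blk 13, set 1) → L1-HIT  vc=[21]
5: 0x15d (blk 21, set 1) → VC-HIT  vc=[13]
6: 0x159 (blk 21, set 1) → L1-HIT  vc=[13]
7: 0x4f (blk 4, set 0) → MISS  vc=[13]
8: 0x15c (blk 21, set 1) → L1-HIT  vc=[13]
9: 0x1c4 (blk 28, set 0) → MISS  vc=[13, 4]
10: 0x46 (blk 4, set 0) → VC-HIT  vc=[13, 28]
11: 0x15d (blk 21, set 1) → L1-HIT  vc=[13, 28]
12: 0x46 (blk 4, set 0) → L1-HIT  vc=[13, 28]
13: 0x19d (blk 25, set 1) → MISS  vc=[13, 28, 21]
14: 0x15a (blk 21, set 1) → VC-HIT  vc=[13, 28, 25]

MISSES = 5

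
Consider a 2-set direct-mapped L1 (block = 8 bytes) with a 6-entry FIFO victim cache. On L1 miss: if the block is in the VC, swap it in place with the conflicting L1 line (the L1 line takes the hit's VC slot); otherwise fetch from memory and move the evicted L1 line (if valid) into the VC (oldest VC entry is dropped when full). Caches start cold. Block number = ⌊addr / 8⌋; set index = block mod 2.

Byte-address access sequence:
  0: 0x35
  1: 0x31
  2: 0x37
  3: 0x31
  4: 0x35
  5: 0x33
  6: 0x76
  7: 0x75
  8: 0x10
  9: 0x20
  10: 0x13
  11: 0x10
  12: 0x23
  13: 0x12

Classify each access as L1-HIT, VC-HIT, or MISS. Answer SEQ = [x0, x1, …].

  [0] addr=0x35 blk=6 s=0: MISS | VC []
  [1] addr=0x31 blk=6 s=0: L1-HIT | VC []
  [2] addr=0x37 blk=6 s=0: L1-HIT | VC []
  [3] addr=0x31 blk=6 s=0: L1-HIT | VC []
  [4] addr=0x35 blk=6 s=0: L1-HIT | VC []
  [5] addr=0x33 blk=6 s=0: L1-HIT | VC []
  [6] addr=0x76 blk=14 s=0: MISS | VC [6]
  [7] addr=0x75 blk=14 s=0: L1-HIT | VC [6]
  [8] addr=0x10 blk=2 s=0: MISS | VC [6, 14]
  [9] addr=0x20 blk=4 s=0: MISS | VC [6, 14, 2]
  [10] addr=0x13 blk=2 s=0: VC-HIT | VC [6, 14, 4]
  [11] addr=0x10 blk=2 s=0: L1-HIT | VC [6, 14, 4]
  [12] addr=0x23 blk=4 s=0: VC-HIT | VC [6, 14, 2]
  [13] addr=0x12 blk=2 s=0: VC-HIT | VC [6, 14, 4]

SEQ = [MISS, L1-HIT, L1-HIT, L1-HIT, L1-HIT, L1-HIT, MISS, L1-HIT, MISS, MISS, VC-HIT, L1-HIT, VC-HIT, VC-HIT]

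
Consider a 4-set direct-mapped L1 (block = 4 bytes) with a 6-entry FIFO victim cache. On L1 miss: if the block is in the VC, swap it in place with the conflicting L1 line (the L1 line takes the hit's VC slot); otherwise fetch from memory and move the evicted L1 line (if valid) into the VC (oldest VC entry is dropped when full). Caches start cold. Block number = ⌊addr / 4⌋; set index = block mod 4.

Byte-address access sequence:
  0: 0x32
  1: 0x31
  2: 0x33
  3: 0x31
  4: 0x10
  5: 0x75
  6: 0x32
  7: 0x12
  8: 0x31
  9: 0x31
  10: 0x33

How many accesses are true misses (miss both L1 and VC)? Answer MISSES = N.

MISSES = 3

  [0] addr=0x32 blk=12 s=0: MISS | VC []
  [1] addr=0x31 blk=12 s=0: L1-HIT | VC []
  [2] addr=0x33 blk=12 s=0: L1-HIT | VC []
  [3] addr=0x31 blk=12 s=0: L1-HIT | VC []
  [4] addr=0x10 blk=4 s=0: MISS | VC [12]
  [5] addr=0x75 blk=29 s=1: MISS | VC [12]
  [6] addr=0x32 blk=12 s=0: VC-HIT | VC [4]
  [7] addr=0x12 blk=4 s=0: VC-HIT | VC [12]
  [8] addr=0x31 blk=12 s=0: VC-HIT | VC [4]
  [9] addr=0x31 blk=12 s=0: L1-HIT | VC [4]
  [10] addr=0x33 blk=12 s=0: L1-HIT | VC [4]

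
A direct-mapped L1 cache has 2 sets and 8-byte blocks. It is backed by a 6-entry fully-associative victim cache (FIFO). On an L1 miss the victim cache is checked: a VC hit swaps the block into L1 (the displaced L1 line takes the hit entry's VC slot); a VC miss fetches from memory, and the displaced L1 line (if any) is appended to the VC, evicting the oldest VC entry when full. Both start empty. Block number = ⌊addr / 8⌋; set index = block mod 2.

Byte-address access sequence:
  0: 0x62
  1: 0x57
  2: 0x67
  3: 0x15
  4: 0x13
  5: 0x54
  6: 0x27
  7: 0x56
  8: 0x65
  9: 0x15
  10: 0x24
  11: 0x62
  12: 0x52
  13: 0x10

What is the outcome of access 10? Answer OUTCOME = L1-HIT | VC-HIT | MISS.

OUTCOME = VC-HIT

  [0] addr=0x62 blk=12 s=0: MISS | VC []
  [1] addr=0x57 blk=10 s=0: MISS | VC [12]
  [2] addr=0x67 blk=12 s=0: VC-HIT | VC [10]
  [3] addr=0x15 blk=2 s=0: MISS | VC [10, 12]
  [4] addr=0x13 blk=2 s=0: L1-HIT | VC [10, 12]
  [5] addr=0x54 blk=10 s=0: VC-HIT | VC [2, 12]
  [6] addr=0x27 blk=4 s=0: MISS | VC [2, 12, 10]
  [7] addr=0x56 blk=10 s=0: VC-HIT | VC [2, 12, 4]
  [8] addr=0x65 blk=12 s=0: VC-HIT | VC [2, 10, 4]
  [9] addr=0x15 blk=2 s=0: VC-HIT | VC [12, 10, 4]
  [10] addr=0x24 blk=4 s=0: VC-HIT | VC [12, 10, 2]
  [11] addr=0x62 blk=12 s=0: VC-HIT | VC [4, 10, 2]
  [12] addr=0x52 blk=10 s=0: VC-HIT | VC [4, 12, 2]
  [13] addr=0x10 blk=2 s=0: VC-HIT | VC [4, 12, 10]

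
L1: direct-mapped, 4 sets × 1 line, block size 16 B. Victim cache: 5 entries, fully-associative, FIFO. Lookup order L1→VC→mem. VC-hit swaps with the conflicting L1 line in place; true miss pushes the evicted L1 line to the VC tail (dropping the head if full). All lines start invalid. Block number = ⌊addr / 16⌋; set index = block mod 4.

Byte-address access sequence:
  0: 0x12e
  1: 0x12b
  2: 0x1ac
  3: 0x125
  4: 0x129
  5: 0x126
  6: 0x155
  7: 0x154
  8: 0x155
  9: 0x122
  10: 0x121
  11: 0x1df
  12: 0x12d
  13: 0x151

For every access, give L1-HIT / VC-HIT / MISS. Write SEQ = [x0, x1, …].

SEQ = [MISS, L1-HIT, MISS, VC-HIT, L1-HIT, L1-HIT, MISS, L1-HIT, L1-HIT, L1-HIT, L1-HIT, MISS, L1-HIT, VC-HIT]

  [0] addr=0x12e blk=18 s=2: MISS | VC []
  [1] addr=0x12b blk=18 s=2: L1-HIT | VC []
  [2] addr=0x1ac blk=26 s=2: MISS | VC [18]
  [3] addr=0x125 blk=18 s=2: VC-HIT | VC [26]
  [4] addr=0x129 blk=18 s=2: L1-HIT | VC [26]
  [5] addr=0x126 blk=18 s=2: L1-HIT | VC [26]
  [6] addr=0x155 blk=21 s=1: MISS | VC [26]
  [7] addr=0x154 blk=21 s=1: L1-HIT | VC [26]
  [8] addr=0x155 blk=21 s=1: L1-HIT | VC [26]
  [9] addr=0x122 blk=18 s=2: L1-HIT | VC [26]
  [10] addr=0x121 blk=18 s=2: L1-HIT | VC [26]
  [11] addr=0x1df blk=29 s=1: MISS | VC [26, 21]
  [12] addr=0x12d blk=18 s=2: L1-HIT | VC [26, 21]
  [13] addr=0x151 blk=21 s=1: VC-HIT | VC [26, 29]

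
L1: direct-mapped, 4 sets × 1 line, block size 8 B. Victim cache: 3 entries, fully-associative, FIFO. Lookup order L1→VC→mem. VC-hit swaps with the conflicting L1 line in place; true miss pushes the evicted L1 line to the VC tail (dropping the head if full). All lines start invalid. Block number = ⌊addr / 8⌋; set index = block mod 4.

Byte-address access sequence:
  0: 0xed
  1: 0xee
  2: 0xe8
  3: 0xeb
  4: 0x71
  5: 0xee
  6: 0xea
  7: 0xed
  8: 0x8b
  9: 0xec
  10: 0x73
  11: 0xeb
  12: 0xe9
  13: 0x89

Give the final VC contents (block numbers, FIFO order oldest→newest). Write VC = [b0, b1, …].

VC = [29]

#0 0xed→b29/s1 MISS; vc=[]
#1 0xee→b29/s1 L1-HIT; vc=[]
#2 0xe8→b29/s1 L1-HIT; vc=[]
#3 0xeb→b29/s1 L1-HIT; vc=[]
#4 0x71→b14/s2 MISS; vc=[]
#5 0xee→b29/s1 L1-HIT; vc=[]
#6 0xea→b29/s1 L1-HIT; vc=[]
#7 0xed→b29/s1 L1-HIT; vc=[]
#8 0x8b→b17/s1 MISS; vc=[29]
#9 0xec→b29/s1 VC-HIT; vc=[17]
#10 0x73→b14/s2 L1-HIT; vc=[17]
#11 0xeb→b29/s1 L1-HIT; vc=[17]
#12 0xe9→b29/s1 L1-HIT; vc=[17]
#13 0x89→b17/s1 VC-HIT; vc=[29]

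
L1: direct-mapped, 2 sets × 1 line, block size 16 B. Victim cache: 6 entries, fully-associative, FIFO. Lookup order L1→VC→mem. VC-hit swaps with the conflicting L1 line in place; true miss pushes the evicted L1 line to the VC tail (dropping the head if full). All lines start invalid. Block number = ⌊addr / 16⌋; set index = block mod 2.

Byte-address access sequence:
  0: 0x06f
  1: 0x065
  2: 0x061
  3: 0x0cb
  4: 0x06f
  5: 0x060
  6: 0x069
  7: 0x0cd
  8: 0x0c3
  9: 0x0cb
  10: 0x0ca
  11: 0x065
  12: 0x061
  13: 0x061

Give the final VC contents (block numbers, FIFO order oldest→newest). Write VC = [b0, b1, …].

VC = [12]

  [0] addr=0x6f blk=6 s=0: MISS | VC []
  [1] addr=0x65 blk=6 s=0: L1-HIT | VC []
  [2] addr=0x61 blk=6 s=0: L1-HIT | VC []
  [3] addr=0xcb blk=12 s=0: MISS | VC [6]
  [4] addr=0x6f blk=6 s=0: VC-HIT | VC [12]
  [5] addr=0x60 blk=6 s=0: L1-HIT | VC [12]
  [6] addr=0x69 blk=6 s=0: L1-HIT | VC [12]
  [7] addr=0xcd blk=12 s=0: VC-HIT | VC [6]
  [8] addr=0xc3 blk=12 s=0: L1-HIT | VC [6]
  [9] addr=0xcb blk=12 s=0: L1-HIT | VC [6]
  [10] addr=0xca blk=12 s=0: L1-HIT | VC [6]
  [11] addr=0x65 blk=6 s=0: VC-HIT | VC [12]
  [12] addr=0x61 blk=6 s=0: L1-HIT | VC [12]
  [13] addr=0x61 blk=6 s=0: L1-HIT | VC [12]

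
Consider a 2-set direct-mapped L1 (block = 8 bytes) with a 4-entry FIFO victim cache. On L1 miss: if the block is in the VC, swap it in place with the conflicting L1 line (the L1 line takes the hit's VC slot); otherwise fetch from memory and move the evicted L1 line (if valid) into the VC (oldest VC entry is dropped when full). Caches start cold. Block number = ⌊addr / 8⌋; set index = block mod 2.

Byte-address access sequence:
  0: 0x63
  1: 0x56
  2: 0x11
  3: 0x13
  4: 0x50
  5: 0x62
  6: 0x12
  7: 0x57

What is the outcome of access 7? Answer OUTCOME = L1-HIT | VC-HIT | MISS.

#0 0x63→b12/s0 MISS; vc=[]
#1 0x56→b10/s0 MISS; vc=[12]
#2 0x11→b2/s0 MISS; vc=[12,10]
#3 0x13→b2/s0 L1-HIT; vc=[12,10]
#4 0x50→b10/s0 VC-HIT; vc=[12,2]
#5 0x62→b12/s0 VC-HIT; vc=[10,2]
#6 0x12→b2/s0 VC-HIT; vc=[10,12]
#7 0x57→b10/s0 VC-HIT; vc=[2,12]

OUTCOME = VC-HIT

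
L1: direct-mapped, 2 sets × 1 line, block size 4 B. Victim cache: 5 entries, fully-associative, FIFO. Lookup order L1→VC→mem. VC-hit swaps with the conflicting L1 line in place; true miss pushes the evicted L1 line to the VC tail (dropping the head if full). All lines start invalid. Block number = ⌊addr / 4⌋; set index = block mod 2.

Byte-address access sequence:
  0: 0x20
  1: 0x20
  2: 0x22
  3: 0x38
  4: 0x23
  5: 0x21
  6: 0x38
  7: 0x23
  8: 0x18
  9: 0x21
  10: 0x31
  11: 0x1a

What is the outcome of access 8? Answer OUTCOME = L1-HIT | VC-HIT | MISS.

OUTCOME = MISS

#0 0x20→b8/s0 MISS; vc=[]
#1 0x20→b8/s0 L1-HIT; vc=[]
#2 0x22→b8/s0 L1-HIT; vc=[]
#3 0x38→b14/s0 MISS; vc=[8]
#4 0x23→b8/s0 VC-HIT; vc=[14]
#5 0x21→b8/s0 L1-HIT; vc=[14]
#6 0x38→b14/s0 VC-HIT; vc=[8]
#7 0x23→b8/s0 VC-HIT; vc=[14]
#8 0x18→b6/s0 MISS; vc=[14,8]
#9 0x21→b8/s0 VC-HIT; vc=[14,6]
#10 0x31→b12/s0 MISS; vc=[14,6,8]
#11 0x1a→b6/s0 VC-HIT; vc=[14,12,8]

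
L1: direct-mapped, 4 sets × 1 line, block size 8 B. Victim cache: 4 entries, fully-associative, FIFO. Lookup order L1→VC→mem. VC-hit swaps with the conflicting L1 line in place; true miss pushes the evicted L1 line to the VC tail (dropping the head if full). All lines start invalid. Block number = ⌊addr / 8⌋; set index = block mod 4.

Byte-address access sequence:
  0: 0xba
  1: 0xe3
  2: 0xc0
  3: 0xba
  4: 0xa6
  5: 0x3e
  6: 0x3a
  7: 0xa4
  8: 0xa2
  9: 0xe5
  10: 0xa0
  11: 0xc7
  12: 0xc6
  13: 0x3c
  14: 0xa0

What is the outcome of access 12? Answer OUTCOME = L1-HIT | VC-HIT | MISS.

OUTCOME = L1-HIT

0: 0xba (blk 23, set 3) → MISS  vc=[]
1: 0xe3 (blk 28, set 0) → MISS  vc=[]
2: 0xc0 (blk 24, set 0) → MISS  vc=[28]
3: 0xba (blk 23, set 3) → L1-HIT  vc=[28]
4: 0xa6 (blk 20, set 0) → MISS  vc=[28, 24]
5: 0x3e (blk 7, set 3) → MISS  vc=[28, 24, 23]
6: 0x3a (blk 7, set 3) → L1-HIT  vc=[28, 24, 23]
7: 0xa4 (blk 20, set 0) → L1-HIT  vc=[28, 24, 23]
8: 0xa2 (blk 20, set 0) → L1-HIT  vc=[28, 24, 23]
9: 0xe5 (blk 28, set 0) → VC-HIT  vc=[20, 24, 23]
10: 0xa0 (blk 20, set 0) → VC-HIT  vc=[28, 24, 23]
11: 0xc7 (blk 24, set 0) → VC-HIT  vc=[28, 20, 23]
12: 0xc6 (blk 24, set 0) → L1-HIT  vc=[28, 20, 23]
13: 0x3c (blk 7, set 3) → L1-HIT  vc=[28, 20, 23]
14: 0xa0 (blk 20, set 0) → VC-HIT  vc=[28, 24, 23]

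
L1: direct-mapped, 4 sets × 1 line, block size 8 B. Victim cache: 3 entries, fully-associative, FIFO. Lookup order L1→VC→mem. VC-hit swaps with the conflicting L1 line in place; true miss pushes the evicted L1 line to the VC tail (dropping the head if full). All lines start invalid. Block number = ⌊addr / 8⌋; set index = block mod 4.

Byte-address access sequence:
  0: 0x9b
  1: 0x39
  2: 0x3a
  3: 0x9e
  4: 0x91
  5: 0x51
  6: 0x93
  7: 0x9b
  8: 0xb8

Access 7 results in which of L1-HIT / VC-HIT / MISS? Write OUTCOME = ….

OUTCOME = L1-HIT

  [0] addr=0x9b blk=19 s=3: MISS | VC []
  [1] addr=0x39 blk=7 s=3: MISS | VC [19]
  [2] addr=0x3a blk=7 s=3: L1-HIT | VC [19]
  [3] addr=0x9e blk=19 s=3: VC-HIT | VC [7]
  [4] addr=0x91 blk=18 s=2: MISS | VC [7]
  [5] addr=0x51 blk=10 s=2: MISS | VC [7, 18]
  [6] addr=0x93 blk=18 s=2: VC-HIT | VC [7, 10]
  [7] addr=0x9b blk=19 s=3: L1-HIT | VC [7, 10]
  [8] addr=0xb8 blk=23 s=3: MISS | VC [7, 10, 19]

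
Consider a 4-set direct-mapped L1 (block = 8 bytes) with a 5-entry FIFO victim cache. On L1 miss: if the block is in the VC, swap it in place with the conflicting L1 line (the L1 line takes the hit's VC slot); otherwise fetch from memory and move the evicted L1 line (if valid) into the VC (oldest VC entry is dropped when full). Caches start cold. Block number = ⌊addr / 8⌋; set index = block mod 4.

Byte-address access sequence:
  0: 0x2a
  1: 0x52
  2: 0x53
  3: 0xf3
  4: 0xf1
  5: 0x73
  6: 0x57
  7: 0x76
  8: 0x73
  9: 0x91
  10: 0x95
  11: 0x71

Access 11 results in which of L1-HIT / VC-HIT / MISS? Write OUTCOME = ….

#0 0x2a→b5/s1 MISS; vc=[]
#1 0x52→b10/s2 MISS; vc=[]
#2 0x53→b10/s2 L1-HIT; vc=[]
#3 0xf3→b30/s2 MISS; vc=[10]
#4 0xf1→b30/s2 L1-HIT; vc=[10]
#5 0x73→b14/s2 MISS; vc=[10,30]
#6 0x57→b10/s2 VC-HIT; vc=[14,30]
#7 0x76→b14/s2 VC-HIT; vc=[10,30]
#8 0x73→b14/s2 L1-HIT; vc=[10,30]
#9 0x91→b18/s2 MISS; vc=[10,30,14]
#10 0x95→b18/s2 L1-HIT; vc=[10,30,14]
#11 0x71→b14/s2 VC-HIT; vc=[10,30,18]

OUTCOME = VC-HIT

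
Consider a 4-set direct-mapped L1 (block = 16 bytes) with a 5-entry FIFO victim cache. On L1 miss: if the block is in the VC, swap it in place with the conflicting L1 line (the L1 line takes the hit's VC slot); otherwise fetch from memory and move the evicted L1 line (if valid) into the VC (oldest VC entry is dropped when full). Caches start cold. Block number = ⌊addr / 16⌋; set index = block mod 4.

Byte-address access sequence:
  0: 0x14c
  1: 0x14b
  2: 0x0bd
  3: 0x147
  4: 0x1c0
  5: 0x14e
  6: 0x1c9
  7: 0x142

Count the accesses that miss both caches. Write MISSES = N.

#0 0x14c→b20/s0 MISS; vc=[]
#1 0x14b→b20/s0 L1-HIT; vc=[]
#2 0xbd→b11/s3 MISS; vc=[]
#3 0x147→b20/s0 L1-HIT; vc=[]
#4 0x1c0→b28/s0 MISS; vc=[20]
#5 0x14e→b20/s0 VC-HIT; vc=[28]
#6 0x1c9→b28/s0 VC-HIT; vc=[20]
#7 0x142→b20/s0 VC-HIT; vc=[28]

MISSES = 3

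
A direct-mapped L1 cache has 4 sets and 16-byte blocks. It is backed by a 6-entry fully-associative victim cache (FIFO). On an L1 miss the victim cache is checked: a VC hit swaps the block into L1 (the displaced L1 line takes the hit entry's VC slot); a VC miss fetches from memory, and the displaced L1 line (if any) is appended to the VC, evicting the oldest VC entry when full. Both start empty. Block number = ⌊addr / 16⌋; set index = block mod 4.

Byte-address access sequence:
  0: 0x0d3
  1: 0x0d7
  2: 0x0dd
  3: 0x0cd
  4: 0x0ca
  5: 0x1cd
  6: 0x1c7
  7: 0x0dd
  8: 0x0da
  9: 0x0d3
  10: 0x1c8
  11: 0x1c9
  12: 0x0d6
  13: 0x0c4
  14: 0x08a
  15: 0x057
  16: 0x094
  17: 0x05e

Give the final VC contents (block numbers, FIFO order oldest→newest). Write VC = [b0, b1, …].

#0 0xd3→b13/s1 MISS; vc=[]
#1 0xd7→b13/s1 L1-HIT; vc=[]
#2 0xdd→b13/s1 L1-HIT; vc=[]
#3 0xcd→b12/s0 MISS; vc=[]
#4 0xca→b12/s0 L1-HIT; vc=[]
#5 0x1cd→b28/s0 MISS; vc=[12]
#6 0x1c7→b28/s0 L1-HIT; vc=[12]
#7 0xdd→b13/s1 L1-HIT; vc=[12]
#8 0xda→b13/s1 L1-HIT; vc=[12]
#9 0xd3→b13/s1 L1-HIT; vc=[12]
#10 0x1c8→b28/s0 L1-HIT; vc=[12]
#11 0x1c9→b28/s0 L1-HIT; vc=[12]
#12 0xd6→b13/s1 L1-HIT; vc=[12]
#13 0xc4→b12/s0 VC-HIT; vc=[28]
#14 0x8a→b8/s0 MISS; vc=[28,12]
#15 0x57→b5/s1 MISS; vc=[28,12,13]
#16 0x94→b9/s1 MISS; vc=[28,12,13,5]
#17 0x5e→b5/s1 VC-HIT; vc=[28,12,13,9]

VC = [28, 12, 13, 9]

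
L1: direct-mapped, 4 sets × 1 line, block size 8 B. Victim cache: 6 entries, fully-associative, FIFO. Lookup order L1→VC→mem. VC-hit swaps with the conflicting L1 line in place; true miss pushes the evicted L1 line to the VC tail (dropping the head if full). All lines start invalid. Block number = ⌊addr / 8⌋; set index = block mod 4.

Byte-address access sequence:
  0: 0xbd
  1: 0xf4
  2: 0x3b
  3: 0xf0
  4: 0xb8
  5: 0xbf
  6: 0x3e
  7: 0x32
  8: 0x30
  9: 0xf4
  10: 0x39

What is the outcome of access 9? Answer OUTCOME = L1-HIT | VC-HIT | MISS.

#0 0xbd→b23/s3 MISS; vc=[]
#1 0xf4→b30/s2 MISS; vc=[]
#2 0x3b→b7/s3 MISS; vc=[23]
#3 0xf0→b30/s2 L1-HIT; vc=[23]
#4 0xb8→b23/s3 VC-HIT; vc=[7]
#5 0xbf→b23/s3 L1-HIT; vc=[7]
#6 0x3e→b7/s3 VC-HIT; vc=[23]
#7 0x32→b6/s2 MISS; vc=[23,30]
#8 0x30→b6/s2 L1-HIT; vc=[23,30]
#9 0xf4→b30/s2 VC-HIT; vc=[23,6]
#10 0x39→b7/s3 L1-HIT; vc=[23,6]

OUTCOME = VC-HIT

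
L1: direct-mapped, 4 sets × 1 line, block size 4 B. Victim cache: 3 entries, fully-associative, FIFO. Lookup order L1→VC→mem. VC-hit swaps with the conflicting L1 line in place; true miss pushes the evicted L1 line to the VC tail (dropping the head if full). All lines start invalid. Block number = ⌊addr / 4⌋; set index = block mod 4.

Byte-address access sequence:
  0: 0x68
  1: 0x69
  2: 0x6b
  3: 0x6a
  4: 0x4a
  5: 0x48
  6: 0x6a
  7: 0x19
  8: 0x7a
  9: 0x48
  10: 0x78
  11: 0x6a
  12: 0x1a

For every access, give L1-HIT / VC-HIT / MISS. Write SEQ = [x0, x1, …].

#0 0x68→b26/s2 MISS; vc=[]
#1 0x69→b26/s2 L1-HIT; vc=[]
#2 0x6b→b26/s2 L1-HIT; vc=[]
#3 0x6a→b26/s2 L1-HIT; vc=[]
#4 0x4a→b18/s2 MISS; vc=[26]
#5 0x48→b18/s2 L1-HIT; vc=[26]
#6 0x6a→b26/s2 VC-HIT; vc=[18]
#7 0x19→b6/s2 MISS; vc=[18,26]
#8 0x7a→b30/s2 MISS; vc=[18,26,6]
#9 0x48→b18/s2 VC-HIT; vc=[30,26,6]
#10 0x78→b30/s2 VC-HIT; vc=[18,26,6]
#11 0x6a→b26/s2 VC-HIT; vc=[18,30,6]
#12 0x1a→b6/s2 VC-HIT; vc=[18,30,26]

SEQ = [MISS, L1-HIT, L1-HIT, L1-HIT, MISS, L1-HIT, VC-HIT, MISS, MISS, VC-HIT, VC-HIT, VC-HIT, VC-HIT]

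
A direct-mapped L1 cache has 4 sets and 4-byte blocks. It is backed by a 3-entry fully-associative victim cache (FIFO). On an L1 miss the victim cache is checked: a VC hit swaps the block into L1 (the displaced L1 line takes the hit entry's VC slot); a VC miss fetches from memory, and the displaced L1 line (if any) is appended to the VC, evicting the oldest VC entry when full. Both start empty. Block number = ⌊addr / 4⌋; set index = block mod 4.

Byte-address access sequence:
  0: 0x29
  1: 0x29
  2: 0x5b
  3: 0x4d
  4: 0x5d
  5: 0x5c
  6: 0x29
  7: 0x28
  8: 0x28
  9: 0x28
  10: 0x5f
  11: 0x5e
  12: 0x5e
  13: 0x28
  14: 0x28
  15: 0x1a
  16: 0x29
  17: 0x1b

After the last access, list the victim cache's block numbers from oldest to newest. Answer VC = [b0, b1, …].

0: 0x29 (blk 10, set 2) → MISS  vc=[]
1: 0x29 (blk 10, set 2) → L1-HIT  vc=[]
2: 0x5b (blk 22, set 2) → MISS  vc=[10]
3: 0x4d (blk 19, set 3) → MISS  vc=[10]
4: 0x5d (blk 23, set 3) → MISS  vc=[10, 19]
5: 0x5c (blk 23, set 3) → L1-HIT  vc=[10, 19]
6: 0x29 (blk 10, set 2) → VC-HIT  vc=[22, 19]
7: 0x28 (blk 10, set 2) → L1-HIT  vc=[22, 19]
8: 0x28 (blk 10, set 2) → L1-HIT  vc=[22, 19]
9: 0x28 (blk 10, set 2) → L1-HIT  vc=[22, 19]
10: 0x5f (blk 23, set 3) → L1-HIT  vc=[22, 19]
11: 0x5e (blk 23, set 3) → L1-HIT  vc=[22, 19]
12: 0x5e (blk 23, set 3) → L1-HIT  vc=[22, 19]
13: 0x28 (blk 10, set 2) → L1-HIT  vc=[22, 19]
14: 0x28 (blk 10, set 2) → L1-HIT  vc=[22, 19]
15: 0x1a (blk 6, set 2) → MISS  vc=[22, 19, 10]
16: 0x29 (blk 10, set 2) → VC-HIT  vc=[22, 19, 6]
17: 0x1b (blk 6, set 2) → VC-HIT  vc=[22, 19, 10]

VC = [22, 19, 10]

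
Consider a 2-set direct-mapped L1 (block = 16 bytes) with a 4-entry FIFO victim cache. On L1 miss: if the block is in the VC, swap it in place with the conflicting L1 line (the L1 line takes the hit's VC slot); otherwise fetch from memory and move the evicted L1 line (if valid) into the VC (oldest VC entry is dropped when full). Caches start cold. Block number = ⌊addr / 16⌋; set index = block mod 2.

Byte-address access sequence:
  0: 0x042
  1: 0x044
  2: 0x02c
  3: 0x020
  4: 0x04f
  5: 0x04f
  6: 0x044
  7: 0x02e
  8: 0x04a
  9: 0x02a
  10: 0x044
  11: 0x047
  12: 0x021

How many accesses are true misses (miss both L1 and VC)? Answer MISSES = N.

  [0] addr=0x42 blk=4 s=0: MISS | VC []
  [1] addr=0x44 blk=4 s=0: L1-HIT | VC []
  [2] addr=0x2c blk=2 s=0: MISS | VC [4]
  [3] addr=0x20 blk=2 s=0: L1-HIT | VC [4]
  [4] addr=0x4f blk=4 s=0: VC-HIT | VC [2]
  [5] addr=0x4f blk=4 s=0: L1-HIT | VC [2]
  [6] addr=0x44 blk=4 s=0: L1-HIT | VC [2]
  [7] addr=0x2e blk=2 s=0: VC-HIT | VC [4]
  [8] addr=0x4a blk=4 s=0: VC-HIT | VC [2]
  [9] addr=0x2a blk=2 s=0: VC-HIT | VC [4]
  [10] addr=0x44 blk=4 s=0: VC-HIT | VC [2]
  [11] addr=0x47 blk=4 s=0: L1-HIT | VC [2]
  [12] addr=0x21 blk=2 s=0: VC-HIT | VC [4]

MISSES = 2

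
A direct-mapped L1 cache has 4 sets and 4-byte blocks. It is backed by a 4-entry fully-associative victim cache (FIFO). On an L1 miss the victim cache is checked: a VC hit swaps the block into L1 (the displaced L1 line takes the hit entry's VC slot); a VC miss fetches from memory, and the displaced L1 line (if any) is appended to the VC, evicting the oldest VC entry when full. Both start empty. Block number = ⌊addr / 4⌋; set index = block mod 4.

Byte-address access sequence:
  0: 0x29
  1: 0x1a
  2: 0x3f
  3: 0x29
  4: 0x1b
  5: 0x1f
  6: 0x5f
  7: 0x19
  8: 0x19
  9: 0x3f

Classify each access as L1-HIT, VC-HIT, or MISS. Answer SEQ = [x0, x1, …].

SEQ = [MISS, MISS, MISS, VC-HIT, VC-HIT, MISS, MISS, L1-HIT, L1-HIT, VC-HIT]

0: 0x29 (blk 10, set 2) → MISS  vc=[]
1: 0x1a (blk 6, set 2) → MISS  vc=[10]
2: 0x3f (blk 15, set 3) → MISS  vc=[10]
3: 0x29 (blk 10, set 2) → VC-HIT  vc=[6]
4: 0x1b (blk 6, set 2) → VC-HIT  vc=[10]
5: 0x1f (blk 7, set 3) → MISS  vc=[10, 15]
6: 0x5f (blk 23, set 3) → MISS  vc=[10, 15, 7]
7: 0x19 (blk 6, set 2) → L1-HIT  vc=[10, 15, 7]
8: 0x19 (blk 6, set 2) → L1-HIT  vc=[10, 15, 7]
9: 0x3f (blk 15, set 3) → VC-HIT  vc=[10, 23, 7]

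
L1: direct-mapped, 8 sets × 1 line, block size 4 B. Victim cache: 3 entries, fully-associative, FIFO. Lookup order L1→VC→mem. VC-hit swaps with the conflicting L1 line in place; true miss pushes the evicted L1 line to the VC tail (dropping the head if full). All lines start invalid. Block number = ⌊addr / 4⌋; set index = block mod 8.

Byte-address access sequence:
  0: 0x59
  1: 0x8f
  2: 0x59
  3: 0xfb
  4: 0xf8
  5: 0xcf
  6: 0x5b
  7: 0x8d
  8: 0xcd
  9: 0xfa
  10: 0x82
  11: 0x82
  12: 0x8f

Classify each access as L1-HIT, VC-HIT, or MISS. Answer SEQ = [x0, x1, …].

SEQ = [MISS, MISS, L1-HIT, MISS, L1-HIT, MISS, VC-HIT, VC-HIT, VC-HIT, VC-HIT, MISS, L1-HIT, VC-HIT]

  [0] addr=0x59 blk=22 s=6: MISS | VC []
  [1] addr=0x8f blk=35 s=3: MISS | VC []
  [2] addr=0x59 blk=22 s=6: L1-HIT | VC []
  [3] addr=0xfb blk=62 s=6: MISS | VC [22]
  [4] addr=0xf8 blk=62 s=6: L1-HIT | VC [22]
  [5] addr=0xcf blk=51 s=3: MISS | VC [22, 35]
  [6] addr=0x5b blk=22 s=6: VC-HIT | VC [62, 35]
  [7] addr=0x8d blk=35 s=3: VC-HIT | VC [62, 51]
  [8] addr=0xcd blk=51 s=3: VC-HIT | VC [62, 35]
  [9] addr=0xfa blk=62 s=6: VC-HIT | VC [22, 35]
  [10] addr=0x82 blk=32 s=0: MISS | VC [22, 35]
  [11] addr=0x82 blk=32 s=0: L1-HIT | VC [22, 35]
  [12] addr=0x8f blk=35 s=3: VC-HIT | VC [22, 51]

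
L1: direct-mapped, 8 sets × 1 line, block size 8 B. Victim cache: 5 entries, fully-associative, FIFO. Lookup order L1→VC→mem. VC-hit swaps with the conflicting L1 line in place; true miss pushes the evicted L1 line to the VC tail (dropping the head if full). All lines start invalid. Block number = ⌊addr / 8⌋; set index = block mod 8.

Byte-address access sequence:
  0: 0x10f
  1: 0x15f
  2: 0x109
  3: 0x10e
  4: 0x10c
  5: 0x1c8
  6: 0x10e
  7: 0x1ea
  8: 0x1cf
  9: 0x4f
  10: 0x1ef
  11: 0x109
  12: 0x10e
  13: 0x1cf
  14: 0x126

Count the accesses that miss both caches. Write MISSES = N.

MISSES = 6

#0 0x10f→b33/s1 MISS; vc=[]
#1 0x15f→b43/s3 MISS; vc=[]
#2 0x109→b33/s1 L1-HIT; vc=[]
#3 0x10e→b33/s1 L1-HIT; vc=[]
#4 0x10c→b33/s1 L1-HIT; vc=[]
#5 0x1c8→b57/s1 MISS; vc=[33]
#6 0x10e→b33/s1 VC-HIT; vc=[57]
#7 0x1ea→b61/s5 MISS; vc=[57]
#8 0x1cf→b57/s1 VC-HIT; vc=[33]
#9 0x4f→b9/s1 MISS; vc=[33,57]
#10 0x1ef→b61/s5 L1-HIT; vc=[33,57]
#11 0x109→b33/s1 VC-HIT; vc=[9,57]
#12 0x10e→b33/s1 L1-HIT; vc=[9,57]
#13 0x1cf→b57/s1 VC-HIT; vc=[9,33]
#14 0x126→b36/s4 MISS; vc=[9,33]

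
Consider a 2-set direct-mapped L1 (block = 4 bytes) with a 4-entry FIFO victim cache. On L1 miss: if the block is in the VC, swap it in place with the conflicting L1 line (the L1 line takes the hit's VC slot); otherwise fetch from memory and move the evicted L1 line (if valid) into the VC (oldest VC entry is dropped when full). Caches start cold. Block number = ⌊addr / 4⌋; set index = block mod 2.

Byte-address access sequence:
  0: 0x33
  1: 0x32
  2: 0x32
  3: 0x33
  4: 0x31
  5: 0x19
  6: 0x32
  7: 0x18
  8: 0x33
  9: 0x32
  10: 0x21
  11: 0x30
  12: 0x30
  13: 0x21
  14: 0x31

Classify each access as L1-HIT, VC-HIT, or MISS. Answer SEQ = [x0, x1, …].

SEQ = [MISS, L1-HIT, L1-HIT, L1-HIT, L1-HIT, MISS, VC-HIT, VC-HIT, VC-HIT, L1-HIT, MISS, VC-HIT, L1-HIT, VC-HIT, VC-HIT]

0: 0x33 (blk 12, set 0) → MISS  vc=[]
1: 0x32 (blk 12, set 0) → L1-HIT  vc=[]
2: 0x32 (blk 12, set 0) → L1-HIT  vc=[]
3: 0x33 (blk 12, set 0) → L1-HIT  vc=[]
4: 0x31 (blk 12, set 0) → L1-HIT  vc=[]
5: 0x19 (blk 6, set 0) → MISS  vc=[12]
6: 0x32 (blk 12, set 0) → VC-HIT  vc=[6]
7: 0x18 (blk 6, set 0) → VC-HIT  vc=[12]
8: 0x33 (blk 12, set 0) → VC-HIT  vc=[6]
9: 0x32 (blk 12, set 0) → L1-HIT  vc=[6]
10: 0x21 (blk 8, set 0) → MISS  vc=[6, 12]
11: 0x30 (blk 12, set 0) → VC-HIT  vc=[6, 8]
12: 0x30 (blk 12, set 0) → L1-HIT  vc=[6, 8]
13: 0x21 (blk 8, set 0) → VC-HIT  vc=[6, 12]
14: 0x31 (blk 12, set 0) → VC-HIT  vc=[6, 8]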